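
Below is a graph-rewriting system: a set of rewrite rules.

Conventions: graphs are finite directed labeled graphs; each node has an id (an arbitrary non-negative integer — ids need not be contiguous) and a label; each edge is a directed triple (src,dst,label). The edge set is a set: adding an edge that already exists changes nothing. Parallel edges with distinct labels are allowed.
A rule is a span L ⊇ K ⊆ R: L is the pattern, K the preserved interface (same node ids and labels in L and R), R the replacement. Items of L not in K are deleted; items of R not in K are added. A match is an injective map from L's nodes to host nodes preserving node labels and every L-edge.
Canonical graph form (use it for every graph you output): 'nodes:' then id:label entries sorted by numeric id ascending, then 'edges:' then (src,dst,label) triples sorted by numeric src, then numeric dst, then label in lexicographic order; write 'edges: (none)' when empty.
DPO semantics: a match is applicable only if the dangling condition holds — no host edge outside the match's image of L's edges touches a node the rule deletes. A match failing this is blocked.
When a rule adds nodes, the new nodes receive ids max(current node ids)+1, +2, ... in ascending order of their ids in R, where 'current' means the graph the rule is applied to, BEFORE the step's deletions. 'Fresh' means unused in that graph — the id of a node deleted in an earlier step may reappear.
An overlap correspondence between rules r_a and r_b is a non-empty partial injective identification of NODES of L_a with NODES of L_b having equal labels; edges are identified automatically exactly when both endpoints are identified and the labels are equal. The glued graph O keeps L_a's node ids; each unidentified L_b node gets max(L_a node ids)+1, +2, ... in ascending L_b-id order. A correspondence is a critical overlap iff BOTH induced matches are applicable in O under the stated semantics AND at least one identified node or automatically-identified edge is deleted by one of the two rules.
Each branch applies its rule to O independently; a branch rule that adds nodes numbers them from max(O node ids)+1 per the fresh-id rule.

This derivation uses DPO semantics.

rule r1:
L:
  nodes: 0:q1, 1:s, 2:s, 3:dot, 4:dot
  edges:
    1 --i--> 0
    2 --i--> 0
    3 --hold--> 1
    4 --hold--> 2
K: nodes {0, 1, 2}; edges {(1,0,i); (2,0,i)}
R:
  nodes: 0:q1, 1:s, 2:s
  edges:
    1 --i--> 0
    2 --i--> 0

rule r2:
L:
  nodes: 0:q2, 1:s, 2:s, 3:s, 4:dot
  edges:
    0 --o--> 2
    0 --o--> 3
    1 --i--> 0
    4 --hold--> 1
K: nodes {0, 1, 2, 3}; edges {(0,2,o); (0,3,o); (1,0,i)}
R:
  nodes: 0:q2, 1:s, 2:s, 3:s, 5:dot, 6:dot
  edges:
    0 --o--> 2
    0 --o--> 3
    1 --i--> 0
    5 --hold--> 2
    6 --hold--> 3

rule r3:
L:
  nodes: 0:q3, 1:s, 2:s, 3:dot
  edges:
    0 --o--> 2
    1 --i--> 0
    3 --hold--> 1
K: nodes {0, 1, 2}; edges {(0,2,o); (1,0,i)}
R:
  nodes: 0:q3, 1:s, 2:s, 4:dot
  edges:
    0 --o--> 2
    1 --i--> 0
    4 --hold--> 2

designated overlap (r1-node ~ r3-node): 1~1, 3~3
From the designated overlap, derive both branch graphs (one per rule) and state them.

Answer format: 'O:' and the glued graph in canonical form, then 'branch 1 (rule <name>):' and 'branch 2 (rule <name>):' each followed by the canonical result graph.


O:
nodes: 0:q1, 1:s, 2:s, 3:dot, 4:dot, 5:q3, 6:s
edges: (1,0,i); (1,5,i); (2,0,i); (3,1,hold); (4,2,hold); (5,6,o)
branch 1 (rule r1):
nodes: 0:q1, 1:s, 2:s, 5:q3, 6:s
edges: (1,0,i); (1,5,i); (2,0,i); (5,6,o)
branch 2 (rule r3):
nodes: 0:q1, 1:s, 2:s, 4:dot, 5:q3, 6:s, 7:dot
edges: (1,0,i); (1,5,i); (2,0,i); (4,2,hold); (5,6,o); (7,6,hold)


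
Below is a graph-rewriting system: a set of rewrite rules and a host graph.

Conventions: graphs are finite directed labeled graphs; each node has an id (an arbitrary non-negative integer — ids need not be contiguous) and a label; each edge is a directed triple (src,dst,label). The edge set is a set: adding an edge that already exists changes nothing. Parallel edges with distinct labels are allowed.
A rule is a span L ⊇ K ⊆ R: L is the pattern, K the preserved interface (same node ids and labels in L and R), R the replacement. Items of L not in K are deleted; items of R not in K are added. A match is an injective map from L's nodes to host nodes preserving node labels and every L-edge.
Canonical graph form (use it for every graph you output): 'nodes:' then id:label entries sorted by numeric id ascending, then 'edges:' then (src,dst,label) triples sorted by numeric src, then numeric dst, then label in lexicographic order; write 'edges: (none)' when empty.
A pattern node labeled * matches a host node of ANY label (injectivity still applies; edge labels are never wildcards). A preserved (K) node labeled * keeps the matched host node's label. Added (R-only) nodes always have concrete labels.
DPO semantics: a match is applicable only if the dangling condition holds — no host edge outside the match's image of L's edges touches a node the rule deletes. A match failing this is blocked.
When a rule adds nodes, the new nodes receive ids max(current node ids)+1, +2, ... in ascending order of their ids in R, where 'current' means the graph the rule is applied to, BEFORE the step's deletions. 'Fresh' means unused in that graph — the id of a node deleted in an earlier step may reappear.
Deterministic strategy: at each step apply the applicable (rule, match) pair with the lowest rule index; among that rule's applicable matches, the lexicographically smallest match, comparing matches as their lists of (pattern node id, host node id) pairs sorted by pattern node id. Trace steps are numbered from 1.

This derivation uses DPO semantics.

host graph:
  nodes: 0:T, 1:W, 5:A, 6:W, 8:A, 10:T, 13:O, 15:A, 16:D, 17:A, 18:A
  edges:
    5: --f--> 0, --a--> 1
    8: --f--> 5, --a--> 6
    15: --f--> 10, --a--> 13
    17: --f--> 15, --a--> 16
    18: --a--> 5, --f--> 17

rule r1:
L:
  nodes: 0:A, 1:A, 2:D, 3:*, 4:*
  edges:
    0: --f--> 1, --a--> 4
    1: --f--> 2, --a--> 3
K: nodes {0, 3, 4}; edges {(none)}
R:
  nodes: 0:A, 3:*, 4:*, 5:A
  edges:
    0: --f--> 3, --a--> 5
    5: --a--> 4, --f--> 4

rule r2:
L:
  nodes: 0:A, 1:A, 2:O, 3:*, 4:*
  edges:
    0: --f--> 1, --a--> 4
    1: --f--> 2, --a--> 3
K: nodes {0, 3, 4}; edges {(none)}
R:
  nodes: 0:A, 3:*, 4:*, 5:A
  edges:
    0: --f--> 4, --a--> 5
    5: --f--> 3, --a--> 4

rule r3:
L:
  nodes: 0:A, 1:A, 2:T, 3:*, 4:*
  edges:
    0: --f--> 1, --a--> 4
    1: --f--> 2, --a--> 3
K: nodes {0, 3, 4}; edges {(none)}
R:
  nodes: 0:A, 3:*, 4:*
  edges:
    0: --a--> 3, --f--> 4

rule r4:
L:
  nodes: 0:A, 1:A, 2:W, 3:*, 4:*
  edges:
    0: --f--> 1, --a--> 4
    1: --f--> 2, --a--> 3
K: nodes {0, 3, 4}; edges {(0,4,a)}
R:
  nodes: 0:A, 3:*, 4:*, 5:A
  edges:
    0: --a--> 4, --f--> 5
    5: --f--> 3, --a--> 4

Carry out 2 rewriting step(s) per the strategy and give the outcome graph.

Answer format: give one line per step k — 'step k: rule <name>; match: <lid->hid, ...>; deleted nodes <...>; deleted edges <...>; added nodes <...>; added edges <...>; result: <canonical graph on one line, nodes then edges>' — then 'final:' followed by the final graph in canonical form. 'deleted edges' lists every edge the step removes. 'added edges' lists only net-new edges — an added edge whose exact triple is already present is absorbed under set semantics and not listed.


step 1: rule r3; match: 0->17, 1->15, 2->10, 3->13, 4->16; deleted nodes 10, 15; deleted edges (15,10,f); (15,13,a); (17,15,f); (17,16,a); added nodes (none); added edges (17,13,a); (17,16,f); result: nodes: 0:T, 1:W, 5:A, 6:W, 8:A, 13:O, 16:D, 17:A, 18:A edges: (5,0,f); (5,1,a); (8,5,f); (8,6,a); (17,13,a); (17,16,f); (18,5,a); (18,17,f)
step 2: rule r1; match: 0->18, 1->17, 2->16, 3->13, 4->5; deleted nodes 16, 17; deleted edges (17,13,a); (17,16,f); (18,5,a); (18,17,f); added nodes 19; added edges (18,13,f); (18,19,a); (19,5,a); (19,5,f); result: nodes: 0:T, 1:W, 5:A, 6:W, 8:A, 13:O, 18:A, 19:A edges: (5,0,f); (5,1,a); (8,5,f); (8,6,a); (18,13,f); (18,19,a); (19,5,a); (19,5,f)
final:
nodes: 0:T, 1:W, 5:A, 6:W, 8:A, 13:O, 18:A, 19:A
edges: (5,0,f); (5,1,a); (8,5,f); (8,6,a); (18,13,f); (18,19,a); (19,5,a); (19,5,f)


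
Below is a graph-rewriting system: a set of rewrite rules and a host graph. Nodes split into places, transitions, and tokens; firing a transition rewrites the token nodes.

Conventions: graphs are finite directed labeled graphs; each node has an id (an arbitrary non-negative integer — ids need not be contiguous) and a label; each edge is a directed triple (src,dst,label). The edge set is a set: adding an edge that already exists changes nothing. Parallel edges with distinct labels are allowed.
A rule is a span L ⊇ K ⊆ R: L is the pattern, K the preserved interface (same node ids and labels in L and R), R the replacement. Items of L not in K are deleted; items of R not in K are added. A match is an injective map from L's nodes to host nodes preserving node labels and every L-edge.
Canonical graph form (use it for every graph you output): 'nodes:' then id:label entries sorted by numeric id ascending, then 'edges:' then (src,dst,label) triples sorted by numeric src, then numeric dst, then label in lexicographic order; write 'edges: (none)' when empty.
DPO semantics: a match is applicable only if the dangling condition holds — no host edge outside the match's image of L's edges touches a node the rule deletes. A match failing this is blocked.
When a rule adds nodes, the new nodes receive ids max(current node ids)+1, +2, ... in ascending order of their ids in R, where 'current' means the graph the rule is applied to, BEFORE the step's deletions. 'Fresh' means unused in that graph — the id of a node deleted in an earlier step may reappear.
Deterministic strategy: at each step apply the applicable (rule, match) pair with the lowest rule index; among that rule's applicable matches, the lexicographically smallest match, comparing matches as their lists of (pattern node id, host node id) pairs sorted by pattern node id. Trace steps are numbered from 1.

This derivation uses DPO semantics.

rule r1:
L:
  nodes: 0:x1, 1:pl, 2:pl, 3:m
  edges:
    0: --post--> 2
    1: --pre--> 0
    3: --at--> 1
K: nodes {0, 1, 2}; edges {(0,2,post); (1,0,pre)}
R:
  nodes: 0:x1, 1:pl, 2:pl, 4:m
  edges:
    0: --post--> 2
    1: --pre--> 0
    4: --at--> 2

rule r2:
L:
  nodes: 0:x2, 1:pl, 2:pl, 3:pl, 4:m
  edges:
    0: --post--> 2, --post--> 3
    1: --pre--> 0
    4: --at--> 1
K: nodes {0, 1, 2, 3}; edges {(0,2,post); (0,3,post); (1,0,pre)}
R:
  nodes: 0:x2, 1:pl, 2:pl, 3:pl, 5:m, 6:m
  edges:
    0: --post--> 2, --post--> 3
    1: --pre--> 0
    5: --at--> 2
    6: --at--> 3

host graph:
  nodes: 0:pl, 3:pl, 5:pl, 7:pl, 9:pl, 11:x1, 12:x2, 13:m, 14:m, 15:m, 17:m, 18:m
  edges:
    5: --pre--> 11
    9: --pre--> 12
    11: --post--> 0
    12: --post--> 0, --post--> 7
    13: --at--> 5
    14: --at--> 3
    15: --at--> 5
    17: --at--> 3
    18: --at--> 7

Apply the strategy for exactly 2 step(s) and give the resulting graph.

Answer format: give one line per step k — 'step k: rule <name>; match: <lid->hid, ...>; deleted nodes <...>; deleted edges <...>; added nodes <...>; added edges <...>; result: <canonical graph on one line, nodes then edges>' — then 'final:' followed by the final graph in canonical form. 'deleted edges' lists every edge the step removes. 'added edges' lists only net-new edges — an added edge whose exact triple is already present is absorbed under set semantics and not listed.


step 1: rule r1; match: 0->11, 1->5, 2->0, 3->13; deleted nodes 13; deleted edges (13,5,at); added nodes 19; added edges (19,0,at); result: nodes: 0:pl, 3:pl, 5:pl, 7:pl, 9:pl, 11:x1, 12:x2, 14:m, 15:m, 17:m, 18:m, 19:m edges: (5,11,pre); (9,12,pre); (11,0,post); (12,0,post); (12,7,post); (14,3,at); (15,5,at); (17,3,at); (18,7,at); (19,0,at)
step 2: rule r1; match: 0->11, 1->5, 2->0, 3->15; deleted nodes 15; deleted edges (15,5,at); added nodes 20; added edges (20,0,at); result: nodes: 0:pl, 3:pl, 5:pl, 7:pl, 9:pl, 11:x1, 12:x2, 14:m, 17:m, 18:m, 19:m, 20:m edges: (5,11,pre); (9,12,pre); (11,0,post); (12,0,post); (12,7,post); (14,3,at); (17,3,at); (18,7,at); (19,0,at); (20,0,at)
final:
nodes: 0:pl, 3:pl, 5:pl, 7:pl, 9:pl, 11:x1, 12:x2, 14:m, 17:m, 18:m, 19:m, 20:m
edges: (5,11,pre); (9,12,pre); (11,0,post); (12,0,post); (12,7,post); (14,3,at); (17,3,at); (18,7,at); (19,0,at); (20,0,at)


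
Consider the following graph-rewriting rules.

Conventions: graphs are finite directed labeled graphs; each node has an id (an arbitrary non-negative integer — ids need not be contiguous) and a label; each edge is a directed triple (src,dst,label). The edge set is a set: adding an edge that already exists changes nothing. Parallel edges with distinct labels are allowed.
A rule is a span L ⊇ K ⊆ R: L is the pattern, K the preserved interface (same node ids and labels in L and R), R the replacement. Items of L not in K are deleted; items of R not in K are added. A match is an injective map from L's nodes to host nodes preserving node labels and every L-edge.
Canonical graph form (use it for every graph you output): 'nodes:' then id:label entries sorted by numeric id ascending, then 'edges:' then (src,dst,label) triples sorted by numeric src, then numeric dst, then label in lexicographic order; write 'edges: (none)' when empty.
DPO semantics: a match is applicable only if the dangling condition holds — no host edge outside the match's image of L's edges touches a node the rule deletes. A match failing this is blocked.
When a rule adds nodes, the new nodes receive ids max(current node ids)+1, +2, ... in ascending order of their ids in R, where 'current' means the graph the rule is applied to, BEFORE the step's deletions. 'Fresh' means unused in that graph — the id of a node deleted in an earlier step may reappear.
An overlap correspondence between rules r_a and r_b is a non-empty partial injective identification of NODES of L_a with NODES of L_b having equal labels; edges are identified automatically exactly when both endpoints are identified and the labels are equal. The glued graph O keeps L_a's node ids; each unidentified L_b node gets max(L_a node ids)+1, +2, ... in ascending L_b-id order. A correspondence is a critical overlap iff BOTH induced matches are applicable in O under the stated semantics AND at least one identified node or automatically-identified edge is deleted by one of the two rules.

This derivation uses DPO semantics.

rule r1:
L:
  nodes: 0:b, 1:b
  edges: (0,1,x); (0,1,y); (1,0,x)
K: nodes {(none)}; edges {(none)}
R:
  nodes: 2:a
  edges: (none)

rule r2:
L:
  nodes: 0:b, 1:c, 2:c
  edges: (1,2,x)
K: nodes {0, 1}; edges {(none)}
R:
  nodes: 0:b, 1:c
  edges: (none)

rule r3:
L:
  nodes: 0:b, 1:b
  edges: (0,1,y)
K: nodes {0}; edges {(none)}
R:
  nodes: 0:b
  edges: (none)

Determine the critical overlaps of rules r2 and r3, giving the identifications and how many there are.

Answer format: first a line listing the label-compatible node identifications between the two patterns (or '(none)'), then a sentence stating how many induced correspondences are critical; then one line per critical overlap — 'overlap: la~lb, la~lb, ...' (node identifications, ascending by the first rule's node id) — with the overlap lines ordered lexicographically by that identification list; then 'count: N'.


label-compatible node identifications between L(r2) and L(r3): 0~0, 0~1
1 of the induced correspondences is a critical overlap of r2 and r3.
overlap: 0~1
count: 1


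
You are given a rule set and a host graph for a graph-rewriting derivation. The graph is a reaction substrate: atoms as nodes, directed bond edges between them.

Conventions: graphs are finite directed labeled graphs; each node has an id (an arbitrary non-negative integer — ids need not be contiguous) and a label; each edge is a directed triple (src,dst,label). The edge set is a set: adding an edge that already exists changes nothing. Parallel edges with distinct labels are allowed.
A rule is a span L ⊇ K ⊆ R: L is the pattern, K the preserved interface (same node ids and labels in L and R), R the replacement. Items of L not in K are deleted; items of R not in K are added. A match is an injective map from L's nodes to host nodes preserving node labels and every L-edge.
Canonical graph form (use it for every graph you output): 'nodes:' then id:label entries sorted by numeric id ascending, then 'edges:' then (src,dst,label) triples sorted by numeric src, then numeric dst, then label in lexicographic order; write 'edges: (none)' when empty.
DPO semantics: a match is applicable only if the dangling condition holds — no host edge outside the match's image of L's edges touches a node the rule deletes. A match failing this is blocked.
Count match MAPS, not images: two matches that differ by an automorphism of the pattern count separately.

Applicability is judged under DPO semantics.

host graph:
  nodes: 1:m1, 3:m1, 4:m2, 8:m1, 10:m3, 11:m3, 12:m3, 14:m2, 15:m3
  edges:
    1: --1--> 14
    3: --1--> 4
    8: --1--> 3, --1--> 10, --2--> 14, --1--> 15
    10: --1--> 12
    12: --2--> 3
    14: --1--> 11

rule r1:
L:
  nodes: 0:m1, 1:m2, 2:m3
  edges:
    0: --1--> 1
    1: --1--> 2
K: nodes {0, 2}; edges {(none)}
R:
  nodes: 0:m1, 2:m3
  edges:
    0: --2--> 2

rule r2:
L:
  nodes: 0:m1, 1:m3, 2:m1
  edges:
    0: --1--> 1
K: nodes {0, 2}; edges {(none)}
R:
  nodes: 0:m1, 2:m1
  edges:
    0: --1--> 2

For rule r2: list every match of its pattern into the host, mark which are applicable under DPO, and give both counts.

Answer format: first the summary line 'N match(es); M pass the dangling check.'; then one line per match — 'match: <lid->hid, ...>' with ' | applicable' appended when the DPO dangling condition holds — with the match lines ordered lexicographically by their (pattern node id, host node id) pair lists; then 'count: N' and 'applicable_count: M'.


4 match(es); 2 pass the dangling check.
match: 0->8, 1->10, 2->1
match: 0->8, 1->10, 2->3
match: 0->8, 1->15, 2->1 | applicable
match: 0->8, 1->15, 2->3 | applicable
count: 4
applicable_count: 2


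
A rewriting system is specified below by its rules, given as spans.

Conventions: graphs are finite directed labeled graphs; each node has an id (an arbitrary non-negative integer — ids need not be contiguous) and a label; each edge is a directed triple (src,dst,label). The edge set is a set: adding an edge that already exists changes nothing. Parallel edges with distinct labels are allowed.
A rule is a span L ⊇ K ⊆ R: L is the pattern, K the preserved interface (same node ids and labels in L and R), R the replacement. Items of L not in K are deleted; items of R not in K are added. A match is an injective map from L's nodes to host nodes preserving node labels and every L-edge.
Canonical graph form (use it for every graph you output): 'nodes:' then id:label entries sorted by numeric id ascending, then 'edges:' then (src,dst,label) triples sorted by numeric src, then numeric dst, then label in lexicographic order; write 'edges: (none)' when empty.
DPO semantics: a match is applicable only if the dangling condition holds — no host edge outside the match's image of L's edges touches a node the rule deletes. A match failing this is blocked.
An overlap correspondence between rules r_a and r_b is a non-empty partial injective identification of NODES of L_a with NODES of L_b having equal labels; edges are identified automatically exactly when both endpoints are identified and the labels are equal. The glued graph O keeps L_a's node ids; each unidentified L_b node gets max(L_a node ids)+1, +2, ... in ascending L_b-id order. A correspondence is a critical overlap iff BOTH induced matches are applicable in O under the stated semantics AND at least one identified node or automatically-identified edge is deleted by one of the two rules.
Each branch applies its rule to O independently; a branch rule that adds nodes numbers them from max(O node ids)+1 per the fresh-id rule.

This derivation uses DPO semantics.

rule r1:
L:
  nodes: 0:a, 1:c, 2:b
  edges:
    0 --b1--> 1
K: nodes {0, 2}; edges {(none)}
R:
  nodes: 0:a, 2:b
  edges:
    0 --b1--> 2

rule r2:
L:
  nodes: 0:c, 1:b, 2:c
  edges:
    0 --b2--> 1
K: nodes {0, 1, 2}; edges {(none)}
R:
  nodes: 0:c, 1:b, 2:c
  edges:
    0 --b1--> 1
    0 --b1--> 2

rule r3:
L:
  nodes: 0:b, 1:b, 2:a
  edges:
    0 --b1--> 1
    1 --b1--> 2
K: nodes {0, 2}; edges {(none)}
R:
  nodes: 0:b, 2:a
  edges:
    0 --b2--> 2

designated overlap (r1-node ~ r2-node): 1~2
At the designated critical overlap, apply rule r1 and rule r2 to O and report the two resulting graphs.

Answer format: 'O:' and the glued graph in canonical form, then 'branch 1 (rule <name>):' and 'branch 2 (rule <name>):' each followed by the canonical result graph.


O:
nodes: 0:a, 1:c, 2:b, 3:c, 4:b
edges: (0,1,b1); (3,4,b2)
branch 1 (rule r1):
nodes: 0:a, 2:b, 3:c, 4:b
edges: (0,2,b1); (3,4,b2)
branch 2 (rule r2):
nodes: 0:a, 1:c, 2:b, 3:c, 4:b
edges: (0,1,b1); (3,1,b1); (3,4,b1)


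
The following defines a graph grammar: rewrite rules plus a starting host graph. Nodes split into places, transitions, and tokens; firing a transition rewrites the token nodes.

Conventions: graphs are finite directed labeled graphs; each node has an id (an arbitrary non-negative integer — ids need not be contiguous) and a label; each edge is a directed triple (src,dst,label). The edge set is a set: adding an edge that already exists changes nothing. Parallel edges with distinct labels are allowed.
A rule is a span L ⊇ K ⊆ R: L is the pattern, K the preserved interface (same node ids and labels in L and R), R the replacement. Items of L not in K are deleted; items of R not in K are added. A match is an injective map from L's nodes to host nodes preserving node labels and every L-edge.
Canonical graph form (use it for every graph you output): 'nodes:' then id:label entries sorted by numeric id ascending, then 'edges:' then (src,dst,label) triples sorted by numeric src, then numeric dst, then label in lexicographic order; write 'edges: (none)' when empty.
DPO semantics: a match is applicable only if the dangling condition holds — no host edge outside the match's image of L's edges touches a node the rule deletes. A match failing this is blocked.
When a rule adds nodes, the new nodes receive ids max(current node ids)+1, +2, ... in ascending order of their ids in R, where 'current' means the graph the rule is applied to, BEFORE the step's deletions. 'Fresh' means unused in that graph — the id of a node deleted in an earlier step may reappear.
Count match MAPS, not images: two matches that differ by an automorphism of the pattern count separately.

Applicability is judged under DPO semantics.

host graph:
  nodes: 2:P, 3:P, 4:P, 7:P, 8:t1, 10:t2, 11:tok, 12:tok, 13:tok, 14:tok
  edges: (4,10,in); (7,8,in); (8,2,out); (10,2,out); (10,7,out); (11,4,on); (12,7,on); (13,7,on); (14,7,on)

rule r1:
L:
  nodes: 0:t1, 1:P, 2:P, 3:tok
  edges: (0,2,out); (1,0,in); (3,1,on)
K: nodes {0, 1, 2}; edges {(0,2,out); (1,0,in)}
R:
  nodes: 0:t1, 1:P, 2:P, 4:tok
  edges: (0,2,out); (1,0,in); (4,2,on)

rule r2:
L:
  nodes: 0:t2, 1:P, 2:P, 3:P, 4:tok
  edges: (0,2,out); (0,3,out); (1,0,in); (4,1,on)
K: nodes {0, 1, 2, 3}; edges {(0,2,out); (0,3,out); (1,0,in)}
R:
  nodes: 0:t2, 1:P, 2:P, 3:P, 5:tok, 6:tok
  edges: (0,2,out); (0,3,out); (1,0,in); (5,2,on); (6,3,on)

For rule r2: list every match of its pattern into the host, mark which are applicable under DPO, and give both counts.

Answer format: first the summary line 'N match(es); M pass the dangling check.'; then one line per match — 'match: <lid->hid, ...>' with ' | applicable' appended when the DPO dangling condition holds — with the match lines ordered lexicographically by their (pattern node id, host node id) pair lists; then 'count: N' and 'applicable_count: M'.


2 match(es); 2 pass the dangling check.
match: 0->10, 1->4, 2->2, 3->7, 4->11 | applicable
match: 0->10, 1->4, 2->7, 3->2, 4->11 | applicable
count: 2
applicable_count: 2


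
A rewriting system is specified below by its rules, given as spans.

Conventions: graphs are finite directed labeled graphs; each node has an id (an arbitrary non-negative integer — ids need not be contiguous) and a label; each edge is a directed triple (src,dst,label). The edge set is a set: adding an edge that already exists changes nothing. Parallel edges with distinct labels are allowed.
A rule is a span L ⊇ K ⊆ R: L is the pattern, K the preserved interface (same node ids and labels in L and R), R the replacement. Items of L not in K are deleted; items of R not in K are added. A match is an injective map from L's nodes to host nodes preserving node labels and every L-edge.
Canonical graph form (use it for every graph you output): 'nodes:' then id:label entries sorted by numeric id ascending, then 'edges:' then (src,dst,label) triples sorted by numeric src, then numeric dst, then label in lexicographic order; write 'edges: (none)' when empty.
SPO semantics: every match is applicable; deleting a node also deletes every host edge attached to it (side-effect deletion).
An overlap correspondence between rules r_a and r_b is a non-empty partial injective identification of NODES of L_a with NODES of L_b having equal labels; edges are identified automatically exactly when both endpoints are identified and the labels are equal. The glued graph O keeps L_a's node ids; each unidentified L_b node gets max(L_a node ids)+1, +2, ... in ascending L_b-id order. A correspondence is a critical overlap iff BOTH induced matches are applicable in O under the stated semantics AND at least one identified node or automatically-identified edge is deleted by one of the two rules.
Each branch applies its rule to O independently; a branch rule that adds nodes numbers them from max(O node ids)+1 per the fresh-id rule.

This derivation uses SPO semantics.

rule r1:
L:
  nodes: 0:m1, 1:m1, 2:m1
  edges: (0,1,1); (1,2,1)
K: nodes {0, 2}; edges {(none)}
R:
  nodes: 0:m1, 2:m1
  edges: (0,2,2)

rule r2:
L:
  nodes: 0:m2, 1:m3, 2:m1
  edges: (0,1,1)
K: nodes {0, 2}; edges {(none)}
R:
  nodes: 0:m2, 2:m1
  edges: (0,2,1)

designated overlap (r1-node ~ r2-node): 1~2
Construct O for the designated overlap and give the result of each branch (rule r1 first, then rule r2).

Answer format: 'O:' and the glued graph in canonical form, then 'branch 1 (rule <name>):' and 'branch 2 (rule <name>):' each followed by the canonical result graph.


O:
nodes: 0:m1, 1:m1, 2:m1, 3:m2, 4:m3
edges: (0,1,1); (1,2,1); (3,4,1)
branch 1 (rule r1):
nodes: 0:m1, 2:m1, 3:m2, 4:m3
edges: (0,2,2); (3,4,1)
branch 2 (rule r2):
nodes: 0:m1, 1:m1, 2:m1, 3:m2
edges: (0,1,1); (1,2,1); (3,1,1)


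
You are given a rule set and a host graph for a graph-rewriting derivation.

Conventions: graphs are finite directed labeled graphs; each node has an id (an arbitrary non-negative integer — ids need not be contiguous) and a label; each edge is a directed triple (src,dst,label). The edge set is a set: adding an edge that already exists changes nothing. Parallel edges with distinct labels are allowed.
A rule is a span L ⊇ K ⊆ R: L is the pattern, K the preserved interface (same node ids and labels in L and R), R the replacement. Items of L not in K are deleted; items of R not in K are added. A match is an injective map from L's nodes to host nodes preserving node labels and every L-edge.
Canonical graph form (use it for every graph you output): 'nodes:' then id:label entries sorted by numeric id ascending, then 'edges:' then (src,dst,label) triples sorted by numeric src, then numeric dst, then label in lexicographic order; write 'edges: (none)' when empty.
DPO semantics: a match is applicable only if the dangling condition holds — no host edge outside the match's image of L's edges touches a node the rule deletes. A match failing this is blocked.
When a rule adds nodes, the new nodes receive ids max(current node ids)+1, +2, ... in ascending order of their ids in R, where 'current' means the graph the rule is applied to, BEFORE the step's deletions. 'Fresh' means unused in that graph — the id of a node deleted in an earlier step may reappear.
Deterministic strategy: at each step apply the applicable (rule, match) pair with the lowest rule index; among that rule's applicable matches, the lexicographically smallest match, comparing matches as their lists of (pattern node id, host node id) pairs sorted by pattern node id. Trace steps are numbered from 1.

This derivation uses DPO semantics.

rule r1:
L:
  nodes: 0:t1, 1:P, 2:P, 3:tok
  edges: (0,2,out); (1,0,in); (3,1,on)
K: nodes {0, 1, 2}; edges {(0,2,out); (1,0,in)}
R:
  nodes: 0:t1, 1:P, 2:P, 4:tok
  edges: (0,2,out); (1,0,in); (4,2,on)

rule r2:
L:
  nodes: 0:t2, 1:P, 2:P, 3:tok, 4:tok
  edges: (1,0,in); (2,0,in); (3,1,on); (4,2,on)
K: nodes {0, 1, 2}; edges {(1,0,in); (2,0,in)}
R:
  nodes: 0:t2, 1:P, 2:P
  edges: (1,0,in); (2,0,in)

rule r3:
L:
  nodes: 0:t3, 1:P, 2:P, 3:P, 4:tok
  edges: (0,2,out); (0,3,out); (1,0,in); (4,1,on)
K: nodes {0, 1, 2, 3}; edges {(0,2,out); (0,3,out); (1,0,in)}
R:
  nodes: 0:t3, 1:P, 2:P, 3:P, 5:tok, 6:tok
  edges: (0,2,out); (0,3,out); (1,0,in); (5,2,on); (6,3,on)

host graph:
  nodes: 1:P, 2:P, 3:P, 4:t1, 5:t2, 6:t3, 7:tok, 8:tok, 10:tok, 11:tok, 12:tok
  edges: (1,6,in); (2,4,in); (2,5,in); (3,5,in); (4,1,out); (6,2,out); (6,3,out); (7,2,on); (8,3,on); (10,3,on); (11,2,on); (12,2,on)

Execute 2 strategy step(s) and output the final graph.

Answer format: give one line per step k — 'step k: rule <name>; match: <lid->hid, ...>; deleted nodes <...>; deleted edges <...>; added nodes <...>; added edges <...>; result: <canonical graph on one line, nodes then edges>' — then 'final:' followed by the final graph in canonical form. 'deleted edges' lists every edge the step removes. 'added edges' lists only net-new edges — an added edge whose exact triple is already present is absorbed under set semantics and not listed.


step 1: rule r1; match: 0->4, 1->2, 2->1, 3->7; deleted nodes 7; deleted edges (7,2,on); added nodes 13; added edges (13,1,on); result: nodes: 1:P, 2:P, 3:P, 4:t1, 5:t2, 6:t3, 8:tok, 10:tok, 11:tok, 12:tok, 13:tok edges: (1,6,in); (2,4,in); (2,5,in); (3,5,in); (4,1,out); (6,2,out); (6,3,out); (8,3,on); (10,3,on); (11,2,on); (12,2,on); (13,1,on)
step 2: rule r1; match: 0->4, 1->2, 2->1, 3->11; deleted nodes 11; deleted edges (11,2,on); added nodes 14; added edges (14,1,on); result: nodes: 1:P, 2:P, 3:P, 4:t1, 5:t2, 6:t3, 8:tok, 10:tok, 12:tok, 13:tok, 14:tok edges: (1,6,in); (2,4,in); (2,5,in); (3,5,in); (4,1,out); (6,2,out); (6,3,out); (8,3,on); (10,3,on); (12,2,on); (13,1,on); (14,1,on)
final:
nodes: 1:P, 2:P, 3:P, 4:t1, 5:t2, 6:t3, 8:tok, 10:tok, 12:tok, 13:tok, 14:tok
edges: (1,6,in); (2,4,in); (2,5,in); (3,5,in); (4,1,out); (6,2,out); (6,3,out); (8,3,on); (10,3,on); (12,2,on); (13,1,on); (14,1,on)


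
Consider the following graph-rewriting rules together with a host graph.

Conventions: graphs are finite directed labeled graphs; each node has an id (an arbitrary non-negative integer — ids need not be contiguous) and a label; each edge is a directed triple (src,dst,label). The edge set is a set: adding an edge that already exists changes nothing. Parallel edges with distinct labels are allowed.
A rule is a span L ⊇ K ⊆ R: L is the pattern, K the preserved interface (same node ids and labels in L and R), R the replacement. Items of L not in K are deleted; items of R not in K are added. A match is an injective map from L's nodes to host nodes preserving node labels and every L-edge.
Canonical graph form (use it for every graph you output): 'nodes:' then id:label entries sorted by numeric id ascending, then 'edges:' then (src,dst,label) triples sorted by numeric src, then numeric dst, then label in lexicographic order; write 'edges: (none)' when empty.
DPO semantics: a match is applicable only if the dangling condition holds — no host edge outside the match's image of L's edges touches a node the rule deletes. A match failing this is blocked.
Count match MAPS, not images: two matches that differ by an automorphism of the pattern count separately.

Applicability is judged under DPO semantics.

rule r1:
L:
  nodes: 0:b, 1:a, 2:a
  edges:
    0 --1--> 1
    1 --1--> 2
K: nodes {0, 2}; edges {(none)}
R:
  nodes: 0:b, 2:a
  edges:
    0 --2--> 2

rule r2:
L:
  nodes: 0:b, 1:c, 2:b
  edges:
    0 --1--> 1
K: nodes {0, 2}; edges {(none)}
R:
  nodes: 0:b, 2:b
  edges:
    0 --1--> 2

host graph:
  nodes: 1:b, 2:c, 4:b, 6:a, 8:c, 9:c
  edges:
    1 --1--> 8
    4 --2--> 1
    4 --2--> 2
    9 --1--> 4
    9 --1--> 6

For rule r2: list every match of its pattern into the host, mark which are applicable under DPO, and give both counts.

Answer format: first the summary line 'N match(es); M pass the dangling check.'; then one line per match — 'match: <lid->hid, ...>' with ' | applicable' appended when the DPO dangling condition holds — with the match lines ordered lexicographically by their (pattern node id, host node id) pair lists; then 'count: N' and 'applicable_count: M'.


1 match(es); 1 pass the dangling check.
match: 0->1, 1->8, 2->4 | applicable
count: 1
applicable_count: 1


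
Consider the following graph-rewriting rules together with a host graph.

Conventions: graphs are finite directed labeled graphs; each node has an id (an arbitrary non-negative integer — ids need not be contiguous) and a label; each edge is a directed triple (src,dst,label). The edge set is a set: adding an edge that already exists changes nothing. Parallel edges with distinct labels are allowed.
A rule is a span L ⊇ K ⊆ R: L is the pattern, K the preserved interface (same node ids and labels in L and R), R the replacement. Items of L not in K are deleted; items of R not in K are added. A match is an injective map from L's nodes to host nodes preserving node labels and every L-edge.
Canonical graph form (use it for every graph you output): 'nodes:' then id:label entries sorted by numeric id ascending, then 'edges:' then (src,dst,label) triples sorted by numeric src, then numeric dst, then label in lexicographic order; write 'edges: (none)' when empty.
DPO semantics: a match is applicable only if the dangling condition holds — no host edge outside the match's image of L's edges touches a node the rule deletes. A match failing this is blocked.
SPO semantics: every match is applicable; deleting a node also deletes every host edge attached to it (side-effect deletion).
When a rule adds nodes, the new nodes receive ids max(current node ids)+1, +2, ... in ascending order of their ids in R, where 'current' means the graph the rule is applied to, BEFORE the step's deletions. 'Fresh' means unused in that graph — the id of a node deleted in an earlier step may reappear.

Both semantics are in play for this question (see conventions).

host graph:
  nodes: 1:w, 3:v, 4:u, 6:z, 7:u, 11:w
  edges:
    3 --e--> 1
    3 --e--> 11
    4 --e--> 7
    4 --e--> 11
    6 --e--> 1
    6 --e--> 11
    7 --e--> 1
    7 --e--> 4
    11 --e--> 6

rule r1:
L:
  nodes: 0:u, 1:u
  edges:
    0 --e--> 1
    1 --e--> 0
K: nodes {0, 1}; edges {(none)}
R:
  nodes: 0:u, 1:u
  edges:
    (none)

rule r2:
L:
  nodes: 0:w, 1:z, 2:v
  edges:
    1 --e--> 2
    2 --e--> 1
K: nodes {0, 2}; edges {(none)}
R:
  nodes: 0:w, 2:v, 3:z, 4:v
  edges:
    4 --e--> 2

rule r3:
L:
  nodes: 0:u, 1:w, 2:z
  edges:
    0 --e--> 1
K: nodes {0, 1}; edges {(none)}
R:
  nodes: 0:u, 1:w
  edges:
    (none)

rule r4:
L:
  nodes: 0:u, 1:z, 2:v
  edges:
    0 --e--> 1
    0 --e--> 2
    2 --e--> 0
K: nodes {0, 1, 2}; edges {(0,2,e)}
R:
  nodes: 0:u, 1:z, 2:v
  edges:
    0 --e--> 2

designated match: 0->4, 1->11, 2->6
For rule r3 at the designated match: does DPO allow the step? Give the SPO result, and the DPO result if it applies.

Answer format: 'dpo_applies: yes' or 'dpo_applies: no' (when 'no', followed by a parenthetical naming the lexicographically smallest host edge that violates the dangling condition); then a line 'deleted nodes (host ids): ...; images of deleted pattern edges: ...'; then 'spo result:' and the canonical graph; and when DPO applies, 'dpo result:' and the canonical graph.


dpo_applies: no
(the rule deletes node 6, which keeps host edge (6,1,e) outside the match image — the dangling condition fails, DPO blocks; SPO proceeds and side-deletes such edges)
deleted nodes (host ids): 6; images of deleted pattern edges: (4,11,e)
spo result:
nodes: 1:w, 3:v, 4:u, 7:u, 11:w
edges: (3,1,e); (3,11,e); (4,7,e); (7,1,e); (7,4,e)


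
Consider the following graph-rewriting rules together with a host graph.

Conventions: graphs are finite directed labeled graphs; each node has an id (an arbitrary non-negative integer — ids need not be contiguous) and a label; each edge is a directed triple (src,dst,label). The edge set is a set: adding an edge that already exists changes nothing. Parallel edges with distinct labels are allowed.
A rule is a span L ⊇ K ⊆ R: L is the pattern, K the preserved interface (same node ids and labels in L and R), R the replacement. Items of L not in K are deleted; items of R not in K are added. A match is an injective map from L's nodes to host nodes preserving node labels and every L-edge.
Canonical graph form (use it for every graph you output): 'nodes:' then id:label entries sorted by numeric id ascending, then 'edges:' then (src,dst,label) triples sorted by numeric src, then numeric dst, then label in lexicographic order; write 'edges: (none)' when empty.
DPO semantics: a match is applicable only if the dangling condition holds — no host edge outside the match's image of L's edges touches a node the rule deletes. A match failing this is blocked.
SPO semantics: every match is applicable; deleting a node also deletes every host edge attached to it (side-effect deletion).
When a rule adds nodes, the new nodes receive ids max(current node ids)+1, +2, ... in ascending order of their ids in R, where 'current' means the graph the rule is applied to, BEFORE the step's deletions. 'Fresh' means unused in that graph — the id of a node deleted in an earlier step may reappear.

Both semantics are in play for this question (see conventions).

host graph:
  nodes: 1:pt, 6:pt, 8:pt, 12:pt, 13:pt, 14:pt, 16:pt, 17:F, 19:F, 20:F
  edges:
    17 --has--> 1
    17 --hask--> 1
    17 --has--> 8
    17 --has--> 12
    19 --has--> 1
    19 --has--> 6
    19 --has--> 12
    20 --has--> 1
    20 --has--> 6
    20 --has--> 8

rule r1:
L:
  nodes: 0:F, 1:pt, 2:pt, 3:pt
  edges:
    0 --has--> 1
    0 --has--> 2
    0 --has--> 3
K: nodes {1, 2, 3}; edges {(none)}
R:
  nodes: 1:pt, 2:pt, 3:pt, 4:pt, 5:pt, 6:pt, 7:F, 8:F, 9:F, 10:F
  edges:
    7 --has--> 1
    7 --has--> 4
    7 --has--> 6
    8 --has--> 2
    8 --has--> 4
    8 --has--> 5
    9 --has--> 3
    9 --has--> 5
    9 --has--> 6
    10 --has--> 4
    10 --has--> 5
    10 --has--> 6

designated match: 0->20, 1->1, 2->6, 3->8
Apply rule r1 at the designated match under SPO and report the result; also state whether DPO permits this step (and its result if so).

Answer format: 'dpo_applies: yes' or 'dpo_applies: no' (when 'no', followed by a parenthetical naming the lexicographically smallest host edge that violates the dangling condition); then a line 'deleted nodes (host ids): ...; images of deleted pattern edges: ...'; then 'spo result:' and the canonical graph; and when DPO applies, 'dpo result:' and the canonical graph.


dpo_applies: yes
deleted nodes (host ids): 20; images of deleted pattern edges: (20,1,has); (20,6,has); (20,8,has)
spo result:
nodes: 1:pt, 6:pt, 8:pt, 12:pt, 13:pt, 14:pt, 16:pt, 17:F, 19:F, 21:pt, 22:pt, 23:pt, 24:F, 25:F, 26:F, 27:F
edges: (17,1,has); (17,1,hask); (17,8,has); (17,12,has); (19,1,has); (19,6,has); (19,12,has); (24,1,has); (24,21,has); (24,23,has); (25,6,has); (25,21,has); (25,22,has); (26,8,has); (26,22,has); (26,23,has); (27,21,has); (27,22,has); (27,23,has)
dpo result:
nodes: 1:pt, 6:pt, 8:pt, 12:pt, 13:pt, 14:pt, 16:pt, 17:F, 19:F, 21:pt, 22:pt, 23:pt, 24:F, 25:F, 26:F, 27:F
edges: (17,1,has); (17,1,hask); (17,8,has); (17,12,has); (19,1,has); (19,6,has); (19,12,has); (24,1,has); (24,21,has); (24,23,has); (25,6,has); (25,21,has); (25,22,has); (26,8,has); (26,22,has); (26,23,has); (27,21,has); (27,22,has); (27,23,has)


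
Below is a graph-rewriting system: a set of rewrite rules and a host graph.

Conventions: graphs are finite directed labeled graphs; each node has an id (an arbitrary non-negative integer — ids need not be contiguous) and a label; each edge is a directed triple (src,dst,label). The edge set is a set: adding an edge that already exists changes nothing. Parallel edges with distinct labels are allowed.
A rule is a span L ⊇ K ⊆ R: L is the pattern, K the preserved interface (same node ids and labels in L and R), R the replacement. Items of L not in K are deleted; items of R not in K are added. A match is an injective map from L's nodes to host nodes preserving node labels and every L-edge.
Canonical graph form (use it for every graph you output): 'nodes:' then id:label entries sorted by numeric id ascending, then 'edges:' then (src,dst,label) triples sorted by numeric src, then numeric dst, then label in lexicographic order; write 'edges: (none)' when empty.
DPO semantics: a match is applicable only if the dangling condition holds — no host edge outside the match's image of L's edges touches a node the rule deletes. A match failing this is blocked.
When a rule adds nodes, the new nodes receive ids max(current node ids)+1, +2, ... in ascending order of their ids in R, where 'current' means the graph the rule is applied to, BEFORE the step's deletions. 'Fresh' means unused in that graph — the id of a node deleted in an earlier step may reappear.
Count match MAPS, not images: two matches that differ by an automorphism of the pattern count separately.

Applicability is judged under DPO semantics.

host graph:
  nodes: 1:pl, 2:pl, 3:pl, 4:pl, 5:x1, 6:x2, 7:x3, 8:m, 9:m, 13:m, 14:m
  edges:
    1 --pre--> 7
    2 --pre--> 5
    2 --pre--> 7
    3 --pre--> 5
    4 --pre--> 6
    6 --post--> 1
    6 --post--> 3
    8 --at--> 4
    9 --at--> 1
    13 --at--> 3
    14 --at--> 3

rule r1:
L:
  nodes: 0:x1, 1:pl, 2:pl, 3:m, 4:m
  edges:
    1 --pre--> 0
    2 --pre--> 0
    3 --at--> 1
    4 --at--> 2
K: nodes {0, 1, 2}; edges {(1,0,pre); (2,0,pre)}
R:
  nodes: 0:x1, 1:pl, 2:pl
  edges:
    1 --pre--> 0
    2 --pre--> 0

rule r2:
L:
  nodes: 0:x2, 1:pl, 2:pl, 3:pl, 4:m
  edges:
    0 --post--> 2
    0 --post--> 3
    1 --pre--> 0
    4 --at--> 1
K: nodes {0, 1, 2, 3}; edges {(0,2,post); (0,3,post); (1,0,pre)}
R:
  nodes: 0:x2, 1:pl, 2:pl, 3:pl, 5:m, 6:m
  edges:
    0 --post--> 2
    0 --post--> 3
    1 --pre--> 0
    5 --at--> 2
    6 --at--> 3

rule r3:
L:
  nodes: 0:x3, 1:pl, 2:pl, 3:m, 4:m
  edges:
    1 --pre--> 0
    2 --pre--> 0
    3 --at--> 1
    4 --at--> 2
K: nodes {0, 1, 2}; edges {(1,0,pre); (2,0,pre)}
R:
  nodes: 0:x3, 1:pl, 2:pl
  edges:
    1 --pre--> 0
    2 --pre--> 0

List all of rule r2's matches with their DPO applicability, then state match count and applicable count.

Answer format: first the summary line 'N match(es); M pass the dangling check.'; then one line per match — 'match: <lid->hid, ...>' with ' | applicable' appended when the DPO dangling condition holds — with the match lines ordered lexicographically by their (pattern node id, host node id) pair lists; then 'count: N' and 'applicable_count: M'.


2 match(es); 2 pass the dangling check.
match: 0->6, 1->4, 2->1, 3->3, 4->8 | applicable
match: 0->6, 1->4, 2->3, 3->1, 4->8 | applicable
count: 2
applicable_count: 2
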